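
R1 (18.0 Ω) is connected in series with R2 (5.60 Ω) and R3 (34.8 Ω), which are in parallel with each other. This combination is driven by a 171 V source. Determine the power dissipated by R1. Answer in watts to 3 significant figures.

Reduce the parallel pair to R_p first; the network is then a simple series string.
R_p = (5.60×34.8)/(5.60+34.8) = 4.824 Ω
R_total = 18.0 + 4.824 = 22.82 Ω
I = V / R_total = 171 / 22.82 = 7.492 A
R1 carries the full series current, so P = I²R.
P_R1 = (7.492)² × 18.0 = 1010 W

1010 W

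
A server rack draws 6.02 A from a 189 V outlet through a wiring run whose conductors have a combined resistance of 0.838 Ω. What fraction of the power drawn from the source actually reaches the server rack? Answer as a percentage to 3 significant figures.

The wiring run carries the full 6.02 A.
P_line = I² R_line = (6.020)² × 0.838 = 30.37 W
P_source = V I = 189 × 6.020 = 1138 W; P_load = 1107 W
η = P_load / P_source = 1107 / 1138 = 0.9733

97.3 %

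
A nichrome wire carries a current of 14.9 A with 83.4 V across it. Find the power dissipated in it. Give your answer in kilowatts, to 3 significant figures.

1.24 kW

Since both terminal voltage and current are stated, P = V I gives the power in one step.
P = 83.4 V × 14.90 A = 1243 W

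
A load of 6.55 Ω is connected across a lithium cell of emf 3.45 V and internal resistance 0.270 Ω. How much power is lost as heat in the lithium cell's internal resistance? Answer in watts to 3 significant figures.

Internal loss is I²r, with I set by the total series resistance r+R.
I = ε / (r + R) = 3.45 / (0.270 + 6.55) = 0.5059 A
P_int = I² r = (0.5059)² × 0.270 = 0.06909 W

0.0691 W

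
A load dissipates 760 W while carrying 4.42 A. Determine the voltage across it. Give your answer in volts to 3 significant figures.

172 V

The two known quantities fix the third via V = P / I.
V = 760 / 4.420 = 171.9 V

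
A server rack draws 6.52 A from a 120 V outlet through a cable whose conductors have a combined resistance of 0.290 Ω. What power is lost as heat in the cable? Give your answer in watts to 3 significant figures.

The cable and load are in series, so the same current flows in both; the loss is I²R_line.
The cable carries the full 6.52 A.
P_line = I² R_line = (6.520)² × 0.290 = 12.33 W

12.3 W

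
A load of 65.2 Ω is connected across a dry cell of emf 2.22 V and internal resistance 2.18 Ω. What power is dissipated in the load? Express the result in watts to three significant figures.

With r and R in series, I = ε/(r+R); the load dissipates I²R.
I = ε / (r + R) = 2.22 / (2.18 + 65.2) = 0.03295 A
P_load = I² R = (0.03295)² × 65.2 = 0.07078 W

0.0708 W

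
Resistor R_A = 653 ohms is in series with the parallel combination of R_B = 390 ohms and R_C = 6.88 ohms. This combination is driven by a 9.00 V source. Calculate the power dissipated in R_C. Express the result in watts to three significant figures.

First combine the parallel branches into one equivalent R_p, then R_A + R_p is a series pair.
R_p = (390×6.88)/(390+6.88) = 6.761 Ω
R_total = 653 + 6.761 = 659.8 Ω
I = V / R_total = 9.00 / 659.8 = 0.01364 A
Voltage across the parallel pair: V_p = I × R_p = 0.01364 × 6.761 = 0.09223 V
R_C sees V_p directly, so P = V_p² / R_C.
P_R_C = (0.09223)² / 6.88 = 0.001236 W

0.00124 W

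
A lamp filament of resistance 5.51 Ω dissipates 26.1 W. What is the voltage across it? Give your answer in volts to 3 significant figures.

Inverting the appropriate power form: V = √(P R).
V = √(26.1 × 5.51) = 11.99 V

12.0 V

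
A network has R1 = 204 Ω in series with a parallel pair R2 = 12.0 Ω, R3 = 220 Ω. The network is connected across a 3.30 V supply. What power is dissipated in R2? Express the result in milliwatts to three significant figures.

2.53 mW

Collapse R2‖R3 to a single equivalent, reducing the network to two series elements.
R_p = (12.0×220)/(12.0+220) = 11.38 Ω
R_total = 204 + 11.38 = 215.4 Ω
I = V / R_total = 3.30 / 215.4 = 0.01532 A
Voltage across the parallel pair: V_p = I × R_p = 0.01532 × 11.38 = 0.1744 V
R2 sees V_p directly, so P = V_p² / R2.
P_R2 = (0.1744)² / 12.0 = 0.002533 W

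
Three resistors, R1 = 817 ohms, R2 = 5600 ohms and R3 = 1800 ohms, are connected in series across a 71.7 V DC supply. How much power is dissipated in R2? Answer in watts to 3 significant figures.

Every series element carries the same I. Get I from the total resistance, then P = I² × R2.
R_total = 817 + 5600 + 1800 = 8217 Ω
I = V / R_total = 71.7 / 8217 = 0.008726 A
P_R2 = I² × R2 = (0.008726)² × 5600 = 0.4264 W

0.426 W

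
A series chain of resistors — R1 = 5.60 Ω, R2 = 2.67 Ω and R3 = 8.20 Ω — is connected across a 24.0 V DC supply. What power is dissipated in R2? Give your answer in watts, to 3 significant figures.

The current is common to all series resistors; compute it, then apply P = I²R for the target.
R_total = 5.60 + 2.67 + 8.20 = 16.47 Ω
I = V / R_total = 24.0 / 16.47 = 1.457 A
P_R2 = I² × R2 = (1.457)² × 2.67 = 5.670 W

5.67 W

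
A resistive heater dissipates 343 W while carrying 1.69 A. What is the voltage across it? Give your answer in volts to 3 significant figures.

From P = V I = I²R = V²/R, with the two given quantities we get V = P / I.
V = 343 / 1.690 = 203.0 V

203 V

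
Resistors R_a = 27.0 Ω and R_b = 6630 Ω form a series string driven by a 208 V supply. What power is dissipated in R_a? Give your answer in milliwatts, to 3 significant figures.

In a series string the same current flows through every resistor — find that current, then P = I²R for the one we want.
R_total = 27.0 + 6630 = 6657 Ω
I = V / R_total = 208 / 6657 = 0.03125 A
P_R_a = I² × R_a = (0.03125)² × 27.0 = 0.02636 W

26.4 mW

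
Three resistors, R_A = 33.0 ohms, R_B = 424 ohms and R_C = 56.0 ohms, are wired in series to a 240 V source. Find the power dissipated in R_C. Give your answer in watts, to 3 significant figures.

Series elements share the same current, so find I first, then use P = I²R.
R_total = 33.0 + 424 + 56.0 = 513.0 Ω
I = V / R_total = 240 / 513.0 = 0.4678 A
P_R_C = I² × R_C = (0.4678)² × 56.0 = 12.26 W

12.3 W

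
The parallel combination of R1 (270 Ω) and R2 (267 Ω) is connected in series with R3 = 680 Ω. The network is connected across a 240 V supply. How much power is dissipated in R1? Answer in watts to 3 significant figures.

5.80 W

Combine R1 and R2 into their parallel equivalent first, reducing the network to two series resistors.
R_p = (270×267)/(270+267) = 134.2 Ω
R_total = R_p + 680 = 134.2 + 680 = 814.2 Ω
I = V / R_total = 240 / 814.2 = 0.2948 A
Voltage across the parallel pair: V_p = I × R_p = 0.2948 × 134.2 = 39.57 V
Use P = V²/R for R1 with V = V_p.
P_R1 = (39.57)² / 270 = 5.799 W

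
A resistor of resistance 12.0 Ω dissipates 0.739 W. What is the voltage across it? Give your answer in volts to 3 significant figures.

2.98 V

Rearranging the power relation for the two known quantities gives V = √(P R).
V = √(0.739 × 12.0) = 2.978 V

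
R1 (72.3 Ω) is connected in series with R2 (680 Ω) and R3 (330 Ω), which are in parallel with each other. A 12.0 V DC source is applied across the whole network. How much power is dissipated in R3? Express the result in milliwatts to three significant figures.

248 mW

Replace R2 and R3 with their parallel equivalent so the circuit becomes R1 in series with R_p.
R_p = (680×330)/(680+330) = 222.2 Ω
R_total = 72.3 + 222.2 = 294.5 Ω
I = V / R_total = 12.0 / 294.5 = 0.04075 A
Voltage across the parallel pair: V_p = I × R_p = 0.04075 × 222.2 = 9.054 V
R3 sees V_p directly, so P = V_p² / R3.
P_R3 = (9.054)² / 330 = 0.2484 W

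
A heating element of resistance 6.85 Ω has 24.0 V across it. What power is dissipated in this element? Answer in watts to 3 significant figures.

84.1 W

With V across and R both known, P = V²/R gives the dissipation directly.
P = (24.0 V)² / 6.85 Ω = 84.09 W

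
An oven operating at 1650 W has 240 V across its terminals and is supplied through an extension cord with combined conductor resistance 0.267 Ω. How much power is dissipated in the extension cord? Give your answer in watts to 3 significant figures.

12.6 W

The extension cord and load are in series, so the same current flows in both; the loss is I²R_line.
I = P / V = 1650 / 240 = 6.875 A through the extension cord.
P_line = I² R_line = (6.875)² × 0.267 = 12.62 W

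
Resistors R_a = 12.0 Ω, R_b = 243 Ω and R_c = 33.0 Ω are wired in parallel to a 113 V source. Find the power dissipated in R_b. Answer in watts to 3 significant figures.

52.5 W

Every branch has 113 V across it, so for R_b the power is simply V²/R.
P_R_b = V² / R_b = (113)² / 243 Ω = 52.55 W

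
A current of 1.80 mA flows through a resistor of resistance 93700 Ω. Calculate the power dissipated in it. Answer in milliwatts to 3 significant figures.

Current and resistance are given, so P = I²R is the direct form.
P = (0.001800 A)² × 93700 Ω = 0.3036 W

304 mW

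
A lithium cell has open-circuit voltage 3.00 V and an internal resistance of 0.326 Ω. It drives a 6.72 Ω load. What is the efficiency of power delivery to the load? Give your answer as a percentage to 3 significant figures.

95.4 %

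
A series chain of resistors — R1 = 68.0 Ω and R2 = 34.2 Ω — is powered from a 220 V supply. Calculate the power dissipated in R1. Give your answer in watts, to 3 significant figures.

315 W

Since the resistors are in series they all carry the loop current I = V/R_total; the power in any one is I²R.
R_total = 68.0 + 34.2 = 102.2 Ω
I = V / R_total = 220 / 102.2 = 2.153 A
P_R1 = I² × R1 = (2.153)² × 68.0 = 315.1 W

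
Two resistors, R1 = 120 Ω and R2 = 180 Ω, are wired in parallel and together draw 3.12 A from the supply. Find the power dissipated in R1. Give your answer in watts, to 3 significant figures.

421 W

The branches share the same voltage, but only the total current is given — find V from the equivalent resistance first.
1/R_eq = 1/120 + 1/180 ⇒ R_eq = 72.00 Ω
V = I_total × R_eq = 3.120 × 72.00 = 224.6 V
P_R1 = V² / R1 = (224.6)² / 120 = 420.5 W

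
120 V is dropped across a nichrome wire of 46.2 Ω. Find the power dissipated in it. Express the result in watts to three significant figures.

V and R are stated; P = V²/R avoids computing the current.
P = (120 V)² / 46.2 Ω = 311.7 W

312 W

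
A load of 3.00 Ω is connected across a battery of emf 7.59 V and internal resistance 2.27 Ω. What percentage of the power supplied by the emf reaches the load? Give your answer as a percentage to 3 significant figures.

56.9 %

The source delivers εI, of which I²R reaches the load and I²r is lost; since I is common, η = R/(R+r).
η = R / (R + r) = 3.00 / (3.00 + 2.27) = 0.5693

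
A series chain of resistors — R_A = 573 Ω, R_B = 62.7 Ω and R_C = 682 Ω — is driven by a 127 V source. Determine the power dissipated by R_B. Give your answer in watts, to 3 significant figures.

In a series string the same current flows through every resistor — find that current, then P = I²R for the one we want.
R_total = 573 + 62.7 + 682 = 1318 Ω
I = V / R_total = 127 / 1318 = 0.09638 A
P_R_B = I² × R_B = (0.09638)² × 62.7 = 0.5824 W

0.582 W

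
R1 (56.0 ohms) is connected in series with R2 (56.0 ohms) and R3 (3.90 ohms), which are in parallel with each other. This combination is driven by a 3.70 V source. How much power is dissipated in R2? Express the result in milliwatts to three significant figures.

Collapse R2‖R3 to a single equivalent, reducing the network to two series elements.
R_p = (56.0×3.90)/(56.0+3.90) = 3.646 Ω
R_total = 56.0 + 3.646 = 59.65 Ω
I = V / R_total = 3.70 / 59.65 = 0.06203 A
Voltage across the parallel pair: V_p = I × R_p = 0.06203 × 3.646 = 0.2262 V
R2 sees V_p directly, so P = V_p² / R2.
P_R2 = (0.2262)² / 56.0 = 0.0009135 W

0.913 mW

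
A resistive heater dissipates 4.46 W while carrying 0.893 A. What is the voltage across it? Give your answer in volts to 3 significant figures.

4.99 V

From P = V I = I²R = V²/R, with the two given quantities we get V = P / I.
V = 4.46 / 0.8930 = 4.994 V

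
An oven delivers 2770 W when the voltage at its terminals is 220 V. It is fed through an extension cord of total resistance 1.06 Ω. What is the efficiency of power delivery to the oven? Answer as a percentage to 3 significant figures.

94.3 %

I = P / V = 2770 / 220 = 12.59 A through the extension cord.
P_line = I² R_line = (12.59)² × 1.06 = 168.0 W
P_source = P_load + P_line = 2770 + 168.0 = 2938 W
η = P_load / P_source = 2770 / 2938 = 0.9428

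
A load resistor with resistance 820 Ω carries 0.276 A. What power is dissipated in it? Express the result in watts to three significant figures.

With I and R stated, P = I²R applies in one step.
P = (0.2760 A)² × 820 Ω = 62.46 W

62.5 W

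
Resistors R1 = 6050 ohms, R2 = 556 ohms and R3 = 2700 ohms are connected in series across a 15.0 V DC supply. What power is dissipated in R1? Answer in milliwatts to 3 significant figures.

15.7 mW

Every series element carries the same I. Get I from the total resistance, then P = I² × R1.
R_total = 6050 + 556 + 2700 = 9306 Ω
I = V / R_total = 15.0 / 9306 = 0.001612 A
P_R1 = I² × R1 = (0.001612)² × 6050 = 0.01572 W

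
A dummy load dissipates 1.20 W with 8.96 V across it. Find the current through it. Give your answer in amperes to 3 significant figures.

Rearranging the power relation for the two known quantities gives I = P / V.
I = 1.20 / 8.96 = 0.1339 A

0.134 A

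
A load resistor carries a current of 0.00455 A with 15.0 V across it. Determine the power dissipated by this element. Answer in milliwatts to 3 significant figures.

68.2 mW

With V and I both given, power follows immediately from P = V I.
P = 15.0 V × 0.004550 A = 0.06825 W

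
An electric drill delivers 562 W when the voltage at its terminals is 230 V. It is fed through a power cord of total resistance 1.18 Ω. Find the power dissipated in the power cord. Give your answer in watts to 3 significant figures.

The power cord and load are in series, so the same current flows in both; the loss is I²R_line.
I = P / V = 562 / 230 = 2.443 A through the power cord.
P_line = I² R_line = (2.443)² × 1.18 = 7.045 W

7.05 W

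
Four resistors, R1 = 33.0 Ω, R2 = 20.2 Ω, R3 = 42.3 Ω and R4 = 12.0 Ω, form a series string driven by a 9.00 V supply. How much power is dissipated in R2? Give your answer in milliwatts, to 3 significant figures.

In a series string the same current flows through every resistor — find that current, then P = I²R for the one we want.
R_total = 33.0 + 20.2 + 42.3 + 12.0 = 107.5 Ω
I = V / R_total = 9.00 / 107.5 = 0.08372 A
P_R2 = I² × R2 = (0.08372)² × 20.2 = 0.1416 W

142 mW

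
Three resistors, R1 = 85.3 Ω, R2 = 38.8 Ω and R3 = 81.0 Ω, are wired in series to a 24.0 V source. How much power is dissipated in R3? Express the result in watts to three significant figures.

1.11 W

Every series element carries the same I. Get I from the total resistance, then P = I² × R3.
R_total = 85.3 + 38.8 + 81.0 = 205.1 Ω
I = V / R_total = 24.0 / 205.1 = 0.1170 A
P_R3 = I² × R3 = (0.1170)² × 81.0 = 1.109 W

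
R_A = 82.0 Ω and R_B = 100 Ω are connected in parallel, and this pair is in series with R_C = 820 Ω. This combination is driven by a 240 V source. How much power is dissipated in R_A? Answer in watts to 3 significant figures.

First find R_p for the parallel pair, then treat R_p + R_C as a series loop.
R_p = (82.0×100)/(82.0+100) = 45.05 Ω
R_total = R_p + 820 = 45.05 + 820 = 865.1 Ω
I = V / R_total = 240 / 865.1 = 0.2774 A
Voltage across the parallel pair: V_p = I × R_p = 0.2774 × 45.05 = 12.50 V
Use P = V²/R for R_A with V = V_p.
P_R_A = (12.50)² / 82.0 = 1.905 W

1.91 W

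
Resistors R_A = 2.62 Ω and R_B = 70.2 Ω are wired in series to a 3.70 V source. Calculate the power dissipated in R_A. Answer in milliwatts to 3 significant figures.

In a series string the same current flows through every resistor — find that current, then P = I²R for the one we want.
R_total = 2.62 + 70.2 = 72.82 Ω
I = V / R_total = 3.70 / 72.82 = 0.05081 A
P_R_A = I² × R_A = (0.05081)² × 2.62 = 0.006764 W

6.76 mW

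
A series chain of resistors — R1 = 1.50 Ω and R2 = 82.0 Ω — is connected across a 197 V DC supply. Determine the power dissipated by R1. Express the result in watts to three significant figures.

8.35 W

In a series string the same current flows through every resistor — find that current, then P = I²R for the one we want.
R_total = 1.50 + 82.0 = 83.50 Ω
I = V / R_total = 197 / 83.50 = 2.359 A
P_R1 = I² × R1 = (2.359)² × 1.50 = 8.349 W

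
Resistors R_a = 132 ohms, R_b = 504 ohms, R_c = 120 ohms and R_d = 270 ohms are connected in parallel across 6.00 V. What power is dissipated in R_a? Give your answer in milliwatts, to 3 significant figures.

273 mW

Each parallel branch sees the full supply voltage, so P = V²/R applies directly to the target branch.
P_R_a = V² / R_a = (6.00)² / 132 Ω = 0.2727 W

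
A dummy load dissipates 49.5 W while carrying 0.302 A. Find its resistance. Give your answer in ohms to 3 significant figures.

Inverting the appropriate power form: R = P / I².
R = 49.5 / (0.3020)² = 542.7 Ω

543 Ω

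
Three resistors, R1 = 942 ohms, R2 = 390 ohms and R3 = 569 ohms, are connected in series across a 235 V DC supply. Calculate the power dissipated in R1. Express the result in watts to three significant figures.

14.4 W

Since the resistors are in series they all carry the loop current I = V/R_total; the power in any one is I²R.
R_total = 942 + 390 + 569 = 1901 Ω
I = V / R_total = 235 / 1901 = 0.1236 A
P_R1 = I² × R1 = (0.1236)² × 942 = 14.40 W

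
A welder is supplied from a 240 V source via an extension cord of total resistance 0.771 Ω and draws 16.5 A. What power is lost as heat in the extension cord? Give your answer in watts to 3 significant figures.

210 W

The extension cord is a series resistance carrying the load current; its dissipation is I²R_line.
The extension cord carries the full 16.5 A.
P_line = I² R_line = (16.50)² × 0.771 = 209.9 W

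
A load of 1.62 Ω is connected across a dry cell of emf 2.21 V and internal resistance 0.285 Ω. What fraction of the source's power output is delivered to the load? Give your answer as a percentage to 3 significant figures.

Efficiency is P_load / P_total. With a series r and R sharing the same I, P = I²R for each, so η = R/(R+r).
η = R / (R + r) = 1.62 / (1.62 + 0.285) = 0.8504

85.0 %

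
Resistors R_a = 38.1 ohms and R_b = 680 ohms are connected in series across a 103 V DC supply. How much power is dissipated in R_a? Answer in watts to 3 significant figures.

In a series string the same current flows through every resistor — find that current, then P = I²R for the one we want.
R_total = 38.1 + 680 = 718.1 Ω
I = V / R_total = 103 / 718.1 = 0.1434 A
P_R_a = I² × R_a = (0.1434)² × 38.1 = 0.7838 W

0.784 W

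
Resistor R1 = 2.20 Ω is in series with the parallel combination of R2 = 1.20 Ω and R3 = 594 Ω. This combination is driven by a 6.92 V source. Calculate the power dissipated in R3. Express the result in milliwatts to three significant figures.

10.0 mW

Replace R2 and R3 with their parallel equivalent so the circuit becomes R1 in series with R_p.
R_p = (1.20×594)/(1.20+594) = 1.198 Ω
R_total = 2.20 + 1.198 = 3.398 Ω
I = V / R_total = 6.92 / 3.398 = 2.037 A
Voltage across the parallel pair: V_p = I × R_p = 2.037 × 1.198 = 2.439 V
With V_p across R3, its power is V_p²/R3.
P_R3 = (2.439)² / 594 = 0.01002 W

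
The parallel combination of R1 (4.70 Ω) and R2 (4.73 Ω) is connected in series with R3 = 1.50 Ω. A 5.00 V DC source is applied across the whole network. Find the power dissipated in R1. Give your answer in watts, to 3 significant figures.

1.99 W

Reduce the parallel combination to a single R_p; the circuit then becomes R_p in series with the remaining resistor.
R_p = (4.70×4.73)/(4.70+4.73) = 2.357 Ω
R_total = R_p + 1.50 = 2.357 + 1.50 = 3.857 Ω
I = V / R_total = 5.00 / 3.857 = 1.296 A
Voltage across the parallel pair: V_p = I × R_p = 1.296 × 2.357 = 3.056 V
R1 has V_p across it, so P = V_p²/R1.
P_R1 = (3.056)² / 4.70 = 1.987 W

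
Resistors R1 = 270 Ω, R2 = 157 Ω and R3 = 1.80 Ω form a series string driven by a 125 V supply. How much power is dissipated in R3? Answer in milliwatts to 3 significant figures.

153 mW

Series elements share the same current, so find I first, then use P = I²R.
R_total = 270 + 157 + 1.80 = 428.8 Ω
I = V / R_total = 125 / 428.8 = 0.2915 A
P_R3 = I² × R3 = (0.2915)² × 1.80 = 0.1530 W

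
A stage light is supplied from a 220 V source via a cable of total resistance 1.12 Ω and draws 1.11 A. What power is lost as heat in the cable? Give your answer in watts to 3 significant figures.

1.38 W

Only the current and the line resistance are needed for the I²R loss.
The cable carries the full 1.11 A.
P_line = I² R_line = (1.110)² × 1.12 = 1.380 W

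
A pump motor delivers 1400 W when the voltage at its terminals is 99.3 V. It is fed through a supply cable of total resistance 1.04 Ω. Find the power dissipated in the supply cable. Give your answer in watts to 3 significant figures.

207 W

The supply cable is a series resistance carrying the load current; its dissipation is I²R_line.
I = P / V = 1400 / 99.3 = 14.10 A through the supply cable.
P_line = I² R_line = (14.10)² × 1.04 = 206.7 W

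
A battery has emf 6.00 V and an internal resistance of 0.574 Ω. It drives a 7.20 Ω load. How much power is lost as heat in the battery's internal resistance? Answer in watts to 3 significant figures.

The internal resistance carries the same current as the load; P_int = I²r.
I = ε / (r + R) = 6.00 / (0.574 + 7.20) = 0.7718 A
P_int = I² r = (0.7718)² × 0.574 = 0.3419 W

0.342 W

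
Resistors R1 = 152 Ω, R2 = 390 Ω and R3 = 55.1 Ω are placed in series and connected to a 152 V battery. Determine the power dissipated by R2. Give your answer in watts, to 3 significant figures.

25.3 W

Since the resistors are in series they all carry the loop current I = V/R_total; the power in any one is I²R.
R_total = 152 + 390 + 55.1 = 597.1 Ω
I = V / R_total = 152 / 597.1 = 0.2546 A
P_R2 = I² × R2 = (0.2546)² × 390 = 25.27 W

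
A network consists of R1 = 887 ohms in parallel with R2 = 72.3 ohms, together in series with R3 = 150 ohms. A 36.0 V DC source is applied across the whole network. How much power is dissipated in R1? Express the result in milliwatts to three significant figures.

Reduce the parallel combination to a single R_p; the circuit then becomes R_p in series with the remaining resistor.
R_p = (887×72.3)/(887+72.3) = 66.85 Ω
R_total = R_p + 150 = 66.85 + 150 = 216.9 Ω
I = V / R_total = 36.0 / 216.9 = 0.1660 A
Voltage across the parallel pair: V_p = I × R_p = 0.1660 × 66.85 = 11.10 V
R1 has V_p across it, so P = V_p²/R1.
P_R1 = (11.10)² / 887 = 0.1389 W

139 mW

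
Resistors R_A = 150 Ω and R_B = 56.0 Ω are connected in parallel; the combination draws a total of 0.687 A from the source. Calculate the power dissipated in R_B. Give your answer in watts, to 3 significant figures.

Parallel branches share V, not I — compute V via R_eq, then use V²/R for the target branch.
1/R_eq = 1/150 + 1/56.0 ⇒ R_eq = 40.78 Ω
V = I_total × R_eq = 0.6870 × 40.78 = 28.01 V
P_R_B = V² / R_B = (28.01)² / 56.0 = 14.01 W

14.0 W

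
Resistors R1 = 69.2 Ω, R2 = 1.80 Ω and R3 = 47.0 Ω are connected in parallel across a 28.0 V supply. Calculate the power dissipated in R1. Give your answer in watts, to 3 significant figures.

11.3 W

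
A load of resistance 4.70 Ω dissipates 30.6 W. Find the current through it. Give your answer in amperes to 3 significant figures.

2.55 A

The two known quantities fix the third via I = √(P / R).
I = √(30.6 / 4.70) = 2.552 A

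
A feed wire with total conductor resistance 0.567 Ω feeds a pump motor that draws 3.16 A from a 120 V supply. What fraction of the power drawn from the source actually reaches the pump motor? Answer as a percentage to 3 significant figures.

The feed wire carries the full 3.16 A.
P_line = I² R_line = (3.160)² × 0.567 = 5.662 W
P_source = V I = 120 × 3.160 = 379.2 W; P_load = 373.5 W
η = P_load / P_source = 373.5 / 379.2 = 0.9851

98.5 %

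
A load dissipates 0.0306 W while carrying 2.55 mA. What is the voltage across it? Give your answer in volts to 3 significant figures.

12.0 V

From P = V I = I²R = V²/R, with the two given quantities we get V = P / I.
V = 0.0306 / 0.002550 = 12.00 V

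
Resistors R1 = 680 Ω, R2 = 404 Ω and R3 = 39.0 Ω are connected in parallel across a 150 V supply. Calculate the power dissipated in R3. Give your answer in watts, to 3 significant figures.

577 W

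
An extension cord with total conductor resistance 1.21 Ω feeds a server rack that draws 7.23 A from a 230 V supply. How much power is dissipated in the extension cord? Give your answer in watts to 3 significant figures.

63.3 W

The extension cord and load are in series, so the same current flows in both; the loss is I²R_line.
The extension cord carries the full 7.23 A.
P_line = I² R_line = (7.230)² × 1.21 = 63.25 W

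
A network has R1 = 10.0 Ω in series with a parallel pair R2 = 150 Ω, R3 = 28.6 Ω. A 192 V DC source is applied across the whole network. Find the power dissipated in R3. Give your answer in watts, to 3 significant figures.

643 W

Reduce the parallel pair to R_p first; the network is then a simple series string.
R_p = (150×28.6)/(150+28.6) = 24.02 Ω
R_total = 10.0 + 24.02 = 34.02 Ω
I = V / R_total = 192 / 34.02 = 5.644 A
Voltage across the parallel pair: V_p = I × R_p = 5.644 × 24.02 = 135.6 V
With V_p across R3, its power is V_p²/R3.
P_R3 = (135.6)² / 28.6 = 642.6 W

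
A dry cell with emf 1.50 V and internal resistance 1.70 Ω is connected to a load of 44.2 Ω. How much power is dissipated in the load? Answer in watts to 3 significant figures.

Find the circuit current first, then P = I²R for the load (series elements share I).
I = ε / (r + R) = 1.50 / (1.70 + 44.2) = 0.03268 A
P_load = I² R = (0.03268)² × 44.2 = 0.04720 W

0.0472 W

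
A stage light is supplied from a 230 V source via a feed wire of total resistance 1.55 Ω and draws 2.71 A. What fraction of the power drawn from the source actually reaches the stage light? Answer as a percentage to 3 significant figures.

98.2 %

The feed wire carries the full 2.71 A.
P_line = I² R_line = (2.710)² × 1.55 = 11.38 W
P_source = V I = 230 × 2.710 = 623.3 W; P_load = 611.9 W
η = P_load / P_source = 611.9 / 623.3 = 0.9817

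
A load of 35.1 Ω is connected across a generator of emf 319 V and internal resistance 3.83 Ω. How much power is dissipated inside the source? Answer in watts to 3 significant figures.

257 W

The source's internal resistance is just another series element carrying I; its dissipation is I²r.
I = ε / (r + R) = 319 / (3.83 + 35.1) = 8.194 A
P_int = I² r = (8.194)² × 3.83 = 257.2 W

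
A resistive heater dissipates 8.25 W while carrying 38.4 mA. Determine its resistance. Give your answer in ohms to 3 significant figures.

5590 Ω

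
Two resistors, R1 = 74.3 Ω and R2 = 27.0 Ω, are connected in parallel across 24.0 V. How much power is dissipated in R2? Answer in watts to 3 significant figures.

Parallel branches share the same voltage; P = V²/R gives the branch power in one step.
P_R2 = V² / R2 = (24.0)² / 27.0 Ω = 21.33 W

21.3 W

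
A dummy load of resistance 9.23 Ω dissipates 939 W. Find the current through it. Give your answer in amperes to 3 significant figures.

10.1 A

Inverting the appropriate power form: I = √(P / R).
I = √(939 / 9.23) = 10.09 A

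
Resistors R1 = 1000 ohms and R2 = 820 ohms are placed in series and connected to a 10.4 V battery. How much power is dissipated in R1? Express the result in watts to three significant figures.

Since the resistors are in series they all carry the loop current I = V/R_total; the power in any one is I²R.
R_total = 1000 + 820 = 1820 Ω
I = V / R_total = 10.4 / 1820 = 0.005714 A
P_R1 = I² × R1 = (0.005714)² × 1000 = 0.03265 W

0.0327 W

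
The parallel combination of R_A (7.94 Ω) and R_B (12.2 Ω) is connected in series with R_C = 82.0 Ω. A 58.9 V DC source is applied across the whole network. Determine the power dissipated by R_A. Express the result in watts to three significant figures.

1.34 W

Reduce the parallel combination to a single R_p; the circuit then becomes R_p in series with the remaining resistor.
R_p = (7.94×12.2)/(7.94+12.2) = 4.810 Ω
R_total = R_p + 82.0 = 4.810 + 82.0 = 86.81 Ω
I = V / R_total = 58.9 / 86.81 = 0.6785 A
Voltage across the parallel pair: V_p = I × R_p = 0.6785 × 4.810 = 3.263 V
R_A sits across V_p; its power is V_p²/R.
P_R_A = (3.263)² / 7.94 = 1.341 W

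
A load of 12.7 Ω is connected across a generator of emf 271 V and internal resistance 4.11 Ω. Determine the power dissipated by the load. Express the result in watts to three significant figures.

Load and internal resistance form a series loop — compute the loop current, then the load power via I²R.
I = ε / (r + R) = 271 / (4.11 + 12.7) = 16.12 A
P_load = I² R = (16.12)² × 12.7 = 3301 W

3300 W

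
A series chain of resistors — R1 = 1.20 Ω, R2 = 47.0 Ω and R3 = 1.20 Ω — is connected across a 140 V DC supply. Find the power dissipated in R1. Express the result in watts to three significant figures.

Since the resistors are in series they all carry the loop current I = V/R_total; the power in any one is I²R.
R_total = 1.20 + 47.0 + 1.20 = 49.40 Ω
I = V / R_total = 140 / 49.40 = 2.834 A
P_R1 = I² × R1 = (2.834)² × 1.20 = 9.638 W

9.64 W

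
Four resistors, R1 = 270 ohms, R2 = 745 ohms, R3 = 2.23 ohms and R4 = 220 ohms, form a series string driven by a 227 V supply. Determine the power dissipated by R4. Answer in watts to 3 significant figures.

Series elements share the same current, so find I first, then use P = I²R.
R_total = 270 + 745 + 2.23 + 220 = 1237 Ω
I = V / R_total = 227 / 1237 = 0.1835 A
P_R4 = I² × R4 = (0.1835)² × 220 = 7.406 W

7.41 W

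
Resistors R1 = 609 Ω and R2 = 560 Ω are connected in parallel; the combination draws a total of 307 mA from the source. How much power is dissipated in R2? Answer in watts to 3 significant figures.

14.3 W

The branches share the same voltage, but only the total current is given — find V from the equivalent resistance first.
1/R_eq = 1/609 + 1/560 ⇒ R_eq = 291.7 Ω
V = I_total × R_eq = 0.3070 × 291.7 = 89.56 V
P_R2 = V² / R2 = (89.56)² / 560 = 14.32 W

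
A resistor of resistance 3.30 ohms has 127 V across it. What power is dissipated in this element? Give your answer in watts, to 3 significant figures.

4890 W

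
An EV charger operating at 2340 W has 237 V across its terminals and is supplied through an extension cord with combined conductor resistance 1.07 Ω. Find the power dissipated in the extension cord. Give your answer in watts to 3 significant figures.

The extension cord is a series resistance carrying the load current; its dissipation is I²R_line.
I = P / V = 2340 / 237 = 9.873 A through the extension cord.
P_line = I² R_line = (9.873)² × 1.07 = 104.3 W

104 W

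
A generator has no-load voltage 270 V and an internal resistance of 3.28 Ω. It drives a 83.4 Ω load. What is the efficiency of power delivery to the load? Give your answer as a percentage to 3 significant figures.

96.2 %

η = P_load/(P_load+P_int) = I²R/(I²R+I²r) = R/(R+r) — the I² cancels for series elements.
η = R / (R + r) = 83.4 / (83.4 + 3.28) = 0.9622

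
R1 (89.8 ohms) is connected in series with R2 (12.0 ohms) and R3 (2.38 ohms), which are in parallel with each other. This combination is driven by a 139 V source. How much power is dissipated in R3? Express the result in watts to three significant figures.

Reduce the parallel pair to R_p first; the network is then a simple series string.
R_p = (12.0×2.38)/(12.0+2.38) = 1.986 Ω
R_total = 89.8 + 1.986 = 91.79 Ω
I = V / R_total = 139 / 91.79 = 1.514 A
Voltage across the parallel pair: V_p = I × R_p = 1.514 × 1.986 = 3.008 V
With V_p across R3, its power is V_p²/R3.
P_R3 = (3.008)² / 2.38 = 3.801 W

3.80 W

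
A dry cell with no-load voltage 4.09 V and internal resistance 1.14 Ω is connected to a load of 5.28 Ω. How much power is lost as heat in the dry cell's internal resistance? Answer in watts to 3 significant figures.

Internal loss is I²r, with I set by the total series resistance r+R.
I = ε / (r + R) = 4.09 / (1.14 + 5.28) = 0.6371 A
P_int = I² r = (0.6371)² × 1.14 = 0.4627 W

0.463 W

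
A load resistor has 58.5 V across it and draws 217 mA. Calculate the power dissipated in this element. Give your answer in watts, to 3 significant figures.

12.7 W

Since both terminal voltage and current are stated, P = V I gives the power in one step.
P = 58.5 V × 0.2170 A = 12.69 W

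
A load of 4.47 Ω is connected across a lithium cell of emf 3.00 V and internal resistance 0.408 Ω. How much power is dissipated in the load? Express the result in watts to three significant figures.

With r and R in series, I = ε/(r+R); the load dissipates I²R.
I = ε / (r + R) = 3.00 / (0.408 + 4.47) = 0.6150 A
P_load = I² R = (0.6150)² × 4.47 = 1.691 W

1.69 W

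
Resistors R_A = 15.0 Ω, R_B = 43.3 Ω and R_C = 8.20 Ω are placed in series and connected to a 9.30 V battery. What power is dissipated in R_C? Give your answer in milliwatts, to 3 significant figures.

160 mW

Series elements share the same current, so find I first, then use P = I²R.
R_total = 15.0 + 43.3 + 8.20 = 66.50 Ω
I = V / R_total = 9.30 / 66.50 = 0.1398 A
P_R_C = I² × R_C = (0.1398)² × 8.20 = 0.1604 W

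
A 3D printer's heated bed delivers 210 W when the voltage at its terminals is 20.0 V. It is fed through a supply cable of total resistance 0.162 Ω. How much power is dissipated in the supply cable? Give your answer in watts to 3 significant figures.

Line loss is just I²R for the cable — we know both I and R_line directly.
I = P / V = 210 / 20.0 = 10.50 A through the supply cable.
P_line = I² R_line = (10.50)² × 0.162 = 17.86 W

17.9 W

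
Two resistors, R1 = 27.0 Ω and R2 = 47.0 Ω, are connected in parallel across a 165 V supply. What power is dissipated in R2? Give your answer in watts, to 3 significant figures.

Every branch has 165 V across it, so for R2 the power is simply V²/R.
P_R2 = V² / R2 = (165)² / 47.0 Ω = 579.3 W

579 W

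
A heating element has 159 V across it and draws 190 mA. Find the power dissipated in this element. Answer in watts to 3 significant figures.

Since both terminal voltage and current are stated, P = V I gives the power in one step.
P = 159 V × 0.1900 A = 30.21 W

30.2 W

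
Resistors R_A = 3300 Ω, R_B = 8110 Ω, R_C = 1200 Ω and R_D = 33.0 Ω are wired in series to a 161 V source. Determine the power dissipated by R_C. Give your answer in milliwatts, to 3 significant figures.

Since the resistors are in series they all carry the loop current I = V/R_total; the power in any one is I²R.
R_total = 3300 + 8110 + 1200 + 33.0 = 12640 Ω
I = V / R_total = 161 / 12640 = 0.01273 A
P_R_C = I² × R_C = (0.01273)² × 1200 = 0.1946 W

195 mW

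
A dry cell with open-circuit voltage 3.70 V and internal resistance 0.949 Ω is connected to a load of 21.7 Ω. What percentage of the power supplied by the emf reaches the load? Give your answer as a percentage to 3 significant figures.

95.8 %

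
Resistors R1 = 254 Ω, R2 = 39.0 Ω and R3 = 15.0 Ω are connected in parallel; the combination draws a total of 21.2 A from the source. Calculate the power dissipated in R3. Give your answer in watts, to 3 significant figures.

The branches share the same voltage, but only the total current is given — find V from the equivalent resistance first.
1/R_eq = 1/254 + 1/39.0 + 1/15.0 ⇒ R_eq = 10.39 Ω
V = I_total × R_eq = 21.20 × 10.39 = 220.3 V
P_R3 = V² / R3 = (220.3)² / 15.0 = 3235 W

3230 W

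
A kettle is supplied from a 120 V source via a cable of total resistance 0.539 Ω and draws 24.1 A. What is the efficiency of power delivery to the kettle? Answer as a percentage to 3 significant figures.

The cable carries the full 24.1 A.
P_line = I² R_line = (24.10)² × 0.539 = 313.1 W
P_source = V I = 120 × 24.10 = 2892 W; P_load = 2579 W
η = P_load / P_source = 2579 / 2892 = 0.8918

89.2 %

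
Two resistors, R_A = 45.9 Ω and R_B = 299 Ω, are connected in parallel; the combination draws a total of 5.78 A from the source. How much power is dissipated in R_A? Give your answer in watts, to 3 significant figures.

We need the common branch voltage; get it from I_total × R_eq, then P = V²/R for the branch.
1/R_eq = 1/45.9 + 1/299 ⇒ R_eq = 39.79 Ω
V = I_total × R_eq = 5.780 × 39.79 = 230.0 V
P_R_A = V² / R_A = (230.0)² / 45.9 = 1152 W

1150 W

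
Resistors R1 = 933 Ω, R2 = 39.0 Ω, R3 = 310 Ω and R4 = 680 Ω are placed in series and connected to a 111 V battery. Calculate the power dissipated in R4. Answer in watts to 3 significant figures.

2.18 W

Since the resistors are in series they all carry the loop current I = V/R_total; the power in any one is I²R.
R_total = 933 + 39.0 + 310 + 680 = 1962 Ω
I = V / R_total = 111 / 1962 = 0.05657 A
P_R4 = I² × R4 = (0.05657)² × 680 = 2.176 W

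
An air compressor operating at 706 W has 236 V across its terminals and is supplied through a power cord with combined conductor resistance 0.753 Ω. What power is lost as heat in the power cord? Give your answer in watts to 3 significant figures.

6.74 W

The power cord and load are in series, so the same current flows in both; the loss is I²R_line.
I = P / V = 706 / 236 = 2.992 A through the power cord.
P_line = I² R_line = (2.992)² × 0.753 = 6.739 W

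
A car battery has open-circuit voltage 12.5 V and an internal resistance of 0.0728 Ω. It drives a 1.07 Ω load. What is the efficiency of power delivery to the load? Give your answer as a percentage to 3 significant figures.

93.6 %

Both r and R carry the same current, so the power split is just the resistance split: η = R/(R+r).
η = R / (R + r) = 1.07 / (1.07 + 0.0728) = 0.9363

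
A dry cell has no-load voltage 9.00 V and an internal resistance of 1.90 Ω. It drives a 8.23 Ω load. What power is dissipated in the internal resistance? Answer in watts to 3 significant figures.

The internal resistance carries the same current as the load; P_int = I²r.
I = ε / (r + R) = 9.00 / (1.90 + 8.23) = 0.8885 A
P_int = I² r = (0.8885)² × 1.90 = 1.500 W

1.50 W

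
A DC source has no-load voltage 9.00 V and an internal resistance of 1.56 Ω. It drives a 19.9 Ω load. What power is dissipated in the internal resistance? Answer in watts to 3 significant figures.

0.274 W

Internal loss is I²r, with I set by the total series resistance r+R.
I = ε / (r + R) = 9.00 / (1.56 + 19.9) = 0.4194 A
P_int = I² r = (0.4194)² × 1.56 = 0.2744 W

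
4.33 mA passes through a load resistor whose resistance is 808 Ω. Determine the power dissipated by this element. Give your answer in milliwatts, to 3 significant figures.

Current and resistance are given, so P = I²R is the direct form.
P = (0.004330 A)² × 808 Ω = 0.01515 W

15.1 mW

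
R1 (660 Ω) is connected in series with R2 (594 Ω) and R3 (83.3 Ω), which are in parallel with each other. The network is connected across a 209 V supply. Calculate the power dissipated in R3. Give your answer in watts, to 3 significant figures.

5.21 W

Reduce the parallel pair to R_p first; the network is then a simple series string.
R_p = (594×83.3)/(594+83.3) = 73.06 Ω
R_total = 660 + 73.06 = 733.1 Ω
I = V / R_total = 209 / 733.1 = 0.2851 A
Voltage across the parallel pair: V_p = I × R_p = 0.2851 × 73.06 = 20.83 V
R3 sees V_p directly, so P = V_p² / R3.
P_R3 = (20.83)² / 83.3 = 5.208 W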